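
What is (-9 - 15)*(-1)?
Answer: 24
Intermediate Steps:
(-9 - 15)*(-1) = -24*(-1) = 24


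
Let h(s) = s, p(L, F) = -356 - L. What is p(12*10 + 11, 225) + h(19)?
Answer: -468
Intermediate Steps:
p(12*10 + 11, 225) + h(19) = (-356 - (12*10 + 11)) + 19 = (-356 - (120 + 11)) + 19 = (-356 - 1*131) + 19 = (-356 - 131) + 19 = -487 + 19 = -468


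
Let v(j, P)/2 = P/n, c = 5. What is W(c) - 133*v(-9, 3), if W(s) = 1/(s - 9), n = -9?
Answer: 1061/12 ≈ 88.417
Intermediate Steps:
v(j, P) = -2*P/9 (v(j, P) = 2*(P/(-9)) = 2*(P*(-⅑)) = 2*(-P/9) = -2*P/9)
W(s) = 1/(-9 + s)
W(c) - 133*v(-9, 3) = 1/(-9 + 5) - (-266)*3/9 = 1/(-4) - 133*(-⅔) = -¼ + 266/3 = 1061/12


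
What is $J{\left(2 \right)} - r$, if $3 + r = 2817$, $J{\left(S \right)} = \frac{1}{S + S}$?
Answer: $- \frac{11255}{4} \approx -2813.8$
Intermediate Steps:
$J{\left(S \right)} = \frac{1}{2 S}$
$r = 2814$ ($r = -3 + 2817 = 2814$)
$J{\left(2 \right)} - r = \frac{1}{2 \cdot 2} - 2814 = \frac{1}{2} \cdot \frac{1}{2} - 2814 = \frac{1}{4} - 2814 = - \frac{11255}{4}$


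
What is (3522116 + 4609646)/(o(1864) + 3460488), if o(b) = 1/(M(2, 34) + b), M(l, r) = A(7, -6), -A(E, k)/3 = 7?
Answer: 14986837366/6377679385 ≈ 2.3499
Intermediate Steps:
A(E, k) = -21 (A(E, k) = -3*7 = -21)
M(l, r) = -21
o(b) = 1/(-21 + b)
(3522116 + 4609646)/(o(1864) + 3460488) = (3522116 + 4609646)/(1/(-21 + 1864) + 3460488) = 8131762/(1/1843 + 3460488) = 8131762/(6377679385/1843) = 8131762*(1843/6377679385) = 14986837366/6377679385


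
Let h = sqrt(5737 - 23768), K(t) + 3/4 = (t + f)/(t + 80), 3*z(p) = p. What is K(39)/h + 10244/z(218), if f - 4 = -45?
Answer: 15366/109 + 5*I*sqrt(18031)/117572 ≈ 140.97 + 0.0057105*I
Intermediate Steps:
f = -41 (f = 4 - 45 = -41)
z(p) = p/3
K(t) = -3/4 + (-41 + t)/(80 + t) (K(t) = -3/4 + (t - 41)/(t + 80) = -3/4 + (-41 + t)/(80 + t))
h = I*sqrt(18031) (h = sqrt(-18031) = I*sqrt(18031) ≈ 134.28*I)
K(39)/h + 10244/z(218) = ((-404 + 39)/(4*(80 + 39)))/((I*sqrt(18031))) + 10244/(((1/3)*218)) = ((1/4)*(-365)/119)*(-I*sqrt(18031)/18031) + 10244/(218/3) = ((1/4)*(1/119)*(-365))*(-I*sqrt(18031)/18031) + 10244*(3/218) = -(-5)*I*sqrt(18031)/117572 + 15366/109 = 5*I*sqrt(18031)/117572 + 15366/109 = 15366/109 + 5*I*sqrt(18031)/117572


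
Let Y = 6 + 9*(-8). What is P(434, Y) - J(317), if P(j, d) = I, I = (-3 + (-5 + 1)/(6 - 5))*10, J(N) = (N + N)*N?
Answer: -201048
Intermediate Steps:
Y = -66 (Y = 6 - 72 = -66)
J(N) = 2*N² (J(N) = (2*N)*N = 2*N²)
I = -70 (I = (-3 - 4/1)*10 = (-3 - 4*1)*10 = (-3 - 4)*10 = -7*10 = -70)
P(j, d) = -70
P(434, Y) - J(317) = -70 - 2*317² = -70 - 2*100489 = -70 - 1*200978 = -70 - 200978 = -201048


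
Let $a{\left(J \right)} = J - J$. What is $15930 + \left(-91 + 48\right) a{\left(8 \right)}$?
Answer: $15930$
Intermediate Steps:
$a{\left(J \right)} = 0$
$15930 + \left(-91 + 48\right) a{\left(8 \right)} = 15930 + \left(-91 + 48\right) 0 = 15930 - 0 = 15930 + 0 = 15930$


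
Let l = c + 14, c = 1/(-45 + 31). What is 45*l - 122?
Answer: 7067/14 ≈ 504.79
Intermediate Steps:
c = -1/14 (c = 1/(-14) = -1/14 ≈ -0.071429)
l = 195/14 (l = -1/14 + 14 = 195/14 ≈ 13.929)
45*l - 122 = 45*(195/14) - 122 = 8775/14 - 122 = 7067/14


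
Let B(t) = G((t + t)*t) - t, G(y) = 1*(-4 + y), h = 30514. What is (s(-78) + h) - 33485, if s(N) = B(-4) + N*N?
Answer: 3145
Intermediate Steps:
G(y) = -4 + y
B(t) = -4 - t + 2*t**2 (B(t) = (-4 + (t + t)*t) - t = (-4 + (2*t)*t) - t = (-4 + 2*t**2) - t = -4 - t + 2*t**2)
s(N) = 32 + N**2 (s(N) = (-4 - 1*(-4) + 2*(-4)**2) + N*N = (-4 + 4 + 2*16) + N**2 = (-4 + 4 + 32) + N**2 = 32 + N**2)
(s(-78) + h) - 33485 = ((32 + (-78)**2) + 30514) - 33485 = ((32 + 6084) + 30514) - 33485 = (6116 + 30514) - 33485 = 36630 - 33485 = 3145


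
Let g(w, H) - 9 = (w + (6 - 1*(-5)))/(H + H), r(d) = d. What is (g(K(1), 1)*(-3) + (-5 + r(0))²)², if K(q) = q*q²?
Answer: 400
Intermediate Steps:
K(q) = q³
g(w, H) = 9 + (11 + w)/(2*H) (g(w, H) = 9 + (w + (6 - 1*(-5)))/(H + H) = 9 + (w + (6 + 5))/((2*H)) = 9 + (w + 11)*(1/(2*H)) = 9 + (11 + w)*(1/(2*H)) = 9 + (11 + w)/(2*H))
(g(K(1), 1)*(-3) + (-5 + r(0))²)² = (((½)*(11 + 1³ + 18*1)/1)*(-3) + (-5 + 0)²)² = (((½)*1*(11 + 1 + 18))*(-3) + (-5)²)² = (((½)*1*30)*(-3) + 25)² = (15*(-3) + 25)² = (-45 + 25)² = (-20)² = 400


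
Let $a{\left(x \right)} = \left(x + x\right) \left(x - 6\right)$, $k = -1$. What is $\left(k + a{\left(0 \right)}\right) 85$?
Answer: $-85$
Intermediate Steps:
$a{\left(x \right)} = 2 x \left(-6 + x\right)$
$\left(k + a{\left(0 \right)}\right) 85 = \left(-1 + 2 \cdot 0 \left(-6 + 0\right)\right) 85 = \left(-1 + 2 \cdot 0 \left(-6\right)\right) 85 = \left(-1 + 0\right) 85 = \left(-1\right) 85 = -85$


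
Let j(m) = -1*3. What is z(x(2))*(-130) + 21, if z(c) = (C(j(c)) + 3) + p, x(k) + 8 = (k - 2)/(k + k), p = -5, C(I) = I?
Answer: 671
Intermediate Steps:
j(m) = -3
x(k) = -8 + (-2 + k)/(2*k) (x(k) = -8 + (k - 2)/(k + k) = -8 + (-2 + k)/((2*k)) = -8 + (-2 + k)*(1/(2*k)) = -8 + (-2 + k)/(2*k))
z(c) = -5 (z(c) = (-3 + 3) - 5 = 0 - 5 = -5)
z(x(2))*(-130) + 21 = -5*(-130) + 21 = 650 + 21 = 671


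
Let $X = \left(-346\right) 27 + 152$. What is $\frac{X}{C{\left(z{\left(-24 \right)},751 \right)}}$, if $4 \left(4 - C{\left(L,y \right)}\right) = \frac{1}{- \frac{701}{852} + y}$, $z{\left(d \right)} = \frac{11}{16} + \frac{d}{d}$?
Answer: $- \frac{5873797690}{2556391} \approx -2297.7$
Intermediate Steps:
$z{\left(d \right)} = \frac{27}{16}$ ($z{\left(d \right)} = 11 \cdot \frac{1}{16} + 1 = \frac{11}{16} + 1 = \frac{27}{16}$)
$X = -9190$ ($X = -9342 + 152 = -9190$)
$C{\left(L,y \right)} = 4 - \frac{1}{4 \left(- \frac{701}{852} + y\right)}$
$\frac{X}{C{\left(z{\left(-24 \right)},751 \right)}} = - \frac{9190}{\frac{1}{-701 + 852 \cdot 751} \left(-3017 + 3408 \cdot 751\right)} = - \frac{9190}{\frac{1}{-701 + 639852} \left(-3017 + 2559408\right)} = - \frac{9190}{\frac{1}{639151} \cdot 2556391} = - \frac{9190}{\frac{2556391}{639151}} = \left(-9190\right) \frac{639151}{2556391} = - \frac{5873797690}{2556391}$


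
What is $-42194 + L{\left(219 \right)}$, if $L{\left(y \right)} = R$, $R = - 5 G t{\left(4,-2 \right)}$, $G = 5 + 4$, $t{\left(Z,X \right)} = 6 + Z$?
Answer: $-42644$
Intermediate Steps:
$G = 9$
$R = -450$ ($R = \left(-5\right) 9 \left(6 + 4\right) = \left(-45\right) 10 = -450$)
$L{\left(y \right)} = -450$
$-42194 + L{\left(219 \right)} = -42194 - 450 = -42644$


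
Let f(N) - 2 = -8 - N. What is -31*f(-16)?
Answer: -310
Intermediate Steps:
f(N) = -6 - N (f(N) = 2 + (-8 - N) = -6 - N)
-31*f(-16) = -31*(-6 - 1*(-16)) = -31*(-6 + 16) = -31*10 = -310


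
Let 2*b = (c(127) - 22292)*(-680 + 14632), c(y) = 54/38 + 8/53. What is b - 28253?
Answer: -156614962707/1007 ≈ -1.5553e+8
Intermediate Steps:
c(y) = 1583/1007 (c(y) = 54*(1/38) + 8*(1/53) = 27/19 + 8/53 = 1583/1007)
b = -156586511936/1007 (b = ((1583/1007 - 22292)*(-680 + 14632))/2 = (-22446461/1007*13952)/2 = (1/2)*(-313173023872/1007) = -156586511936/1007 ≈ -1.5550e+8)
b - 28253 = -156586511936/1007 - 28253 = -156614962707/1007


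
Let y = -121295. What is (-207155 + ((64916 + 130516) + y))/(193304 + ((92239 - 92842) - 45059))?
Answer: -66509/73821 ≈ -0.90095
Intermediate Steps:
(-207155 + ((64916 + 130516) + y))/(193304 + ((92239 - 92842) - 45059)) = (-207155 + ((64916 + 130516) - 121295))/(193304 + ((92239 - 92842) - 45059)) = (-207155 + (195432 - 121295))/(193304 + (-603 - 45059)) = (-207155 + 74137)/(193304 - 45662) = -133018/147642 = -133018*1/147642 = -66509/73821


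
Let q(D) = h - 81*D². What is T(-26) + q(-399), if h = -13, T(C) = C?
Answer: -12895320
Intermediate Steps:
q(D) = -13 - 81*D²
T(-26) + q(-399) = -26 + (-13 - 81*(-399)²) = -26 + (-13 - 81*159201) = -26 + (-13 - 12895281) = -26 - 12895294 = -12895320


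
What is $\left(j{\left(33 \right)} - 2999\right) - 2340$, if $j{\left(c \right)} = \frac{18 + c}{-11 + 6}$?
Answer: $- \frac{26746}{5} \approx -5349.2$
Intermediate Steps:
$j{\left(c \right)} = - \frac{18}{5} - \frac{c}{5}$ ($j{\left(c \right)} = \frac{18 + c}{-5} = \left(18 + c\right) \left(- \frac{1}{5}\right) = - \frac{18}{5} - \frac{c}{5}$)
$\left(j{\left(33 \right)} - 2999\right) - 2340 = \left(\left(- \frac{18}{5} - \frac{33}{5}\right) - 2999\right) - 2340 = \left(- \frac{51}{5} - 2999\right) - 2340 = - \frac{15046}{5} - 2340 = - \frac{26746}{5}$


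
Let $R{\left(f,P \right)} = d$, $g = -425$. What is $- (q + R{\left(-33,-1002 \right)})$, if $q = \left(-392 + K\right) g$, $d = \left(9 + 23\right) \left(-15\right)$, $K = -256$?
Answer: $-274920$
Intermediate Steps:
$d = -480$ ($d = 32 \left(-15\right) = -480$)
$R{\left(f,P \right)} = -480$
$q = 275400$ ($q = \left(-392 - 256\right) \left(-425\right) = \left(-648\right) \left(-425\right) = 275400$)
$- (q + R{\left(-33,-1002 \right)}) = - (275400 - 480) = \left(-1\right) 274920 = -274920$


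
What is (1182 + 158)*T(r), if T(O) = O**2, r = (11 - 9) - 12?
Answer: 134000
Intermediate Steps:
r = -10 (r = 2 - 12 = -10)
(1182 + 158)*T(r) = (1182 + 158)*(-10)**2 = 1340*100 = 134000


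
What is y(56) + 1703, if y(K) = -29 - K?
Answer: 1618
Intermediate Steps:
y(56) + 1703 = (-29 - 1*56) + 1703 = (-29 - 56) + 1703 = -85 + 1703 = 1618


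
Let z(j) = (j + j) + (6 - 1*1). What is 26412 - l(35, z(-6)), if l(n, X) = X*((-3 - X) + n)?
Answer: 26685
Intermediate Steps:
z(j) = 5 + 2*j (z(j) = 2*j + (6 - 1) = 2*j + 5 = 5 + 2*j)
l(n, X) = X*(-3 + n - X)
26412 - l(35, z(-6)) = 26412 - (5 + 2*(-6))*(-3 + 35 - (5 + 2*(-6))) = 26412 - (5 - 12)*(-3 + 35 - (5 - 12)) = 26412 - (-7)*(-3 + 35 - 1*(-7)) = 26412 - (-7)*(-3 + 35 + 7) = 26412 - (-7)*39 = 26412 - 1*(-273) = 26412 + 273 = 26685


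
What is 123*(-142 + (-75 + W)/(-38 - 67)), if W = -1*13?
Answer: -607702/35 ≈ -17363.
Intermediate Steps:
W = -13
123*(-142 + (-75 + W)/(-38 - 67)) = 123*(-142 + (-75 - 13)/(-38 - 67)) = 123*(-142 - 88/(-105)) = 123*(-142 - 88*(-1/105)) = 123*(-142 + 88/105) = 123*(-14822/105) = -607702/35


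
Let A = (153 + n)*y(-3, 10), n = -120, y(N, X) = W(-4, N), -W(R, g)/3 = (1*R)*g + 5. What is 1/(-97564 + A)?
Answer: -1/99247 ≈ -1.0076e-5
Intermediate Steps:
W(R, g) = -15 - 3*R*g (W(R, g) = -3*((1*R)*g + 5) = -3*(R*g + 5) = -3*(5 + R*g) = -15 - 3*R*g)
y(N, X) = -15 + 12*N (y(N, X) = -15 - 3*(-4)*N = -15 + 12*N)
A = -1683 (A = (153 - 120)*(-15 + 12*(-3)) = 33*(-15 - 36) = 33*(-51) = -1683)
1/(-97564 + A) = 1/(-97564 - 1683) = 1/(-99247) = -1/99247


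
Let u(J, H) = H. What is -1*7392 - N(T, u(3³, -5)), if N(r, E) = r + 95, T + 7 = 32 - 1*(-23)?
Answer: -7535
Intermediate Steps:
T = 48 (T = -7 + (32 - 1*(-23)) = -7 + (32 + 23) = -7 + 55 = 48)
N(r, E) = 95 + r
-1*7392 - N(T, u(3³, -5)) = -1*7392 - (95 + 48) = -7392 - 1*143 = -7392 - 143 = -7535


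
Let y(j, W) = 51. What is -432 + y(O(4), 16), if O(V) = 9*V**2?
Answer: -381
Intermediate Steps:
-432 + y(O(4), 16) = -432 + 51 = -381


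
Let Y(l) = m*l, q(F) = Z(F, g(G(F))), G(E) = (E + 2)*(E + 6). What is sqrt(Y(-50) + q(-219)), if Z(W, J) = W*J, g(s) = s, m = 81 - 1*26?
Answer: I*sqrt(10125149) ≈ 3182.0*I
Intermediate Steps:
G(E) = (2 + E)*(6 + E)
m = 55 (m = 81 - 26 = 55)
Z(W, J) = J*W
q(F) = F*(12 + F**2 + 8*F) (q(F) = (12 + F**2 + 8*F)*F = F*(12 + F**2 + 8*F))
Y(l) = 55*l
sqrt(Y(-50) + q(-219)) = sqrt(55*(-50) - 219*(12 + (-219)**2 + 8*(-219))) = sqrt(-2750 - 219*(12 + 47961 - 1752)) = sqrt(-2750 - 219*46221) = sqrt(-2750 - 10122399) = sqrt(-10125149) = I*sqrt(10125149)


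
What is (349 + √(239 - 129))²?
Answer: (349 + √110)² ≈ 1.2923e+5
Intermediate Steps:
(349 + √(239 - 129))² = (349 + √110)²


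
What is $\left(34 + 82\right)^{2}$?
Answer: $13456$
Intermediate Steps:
$\left(34 + 82\right)^{2} = 116^{2} = 13456$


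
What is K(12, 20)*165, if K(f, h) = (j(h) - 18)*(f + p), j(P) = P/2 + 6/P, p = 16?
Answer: -35574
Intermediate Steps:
j(P) = P/2 + 6/P (j(P) = P*(½) + 6/P = P/2 + 6/P)
K(f, h) = (16 + f)*(-18 + h/2 + 6/h) (K(f, h) = ((h/2 + 6/h) - 18)*(f + 16) = (-18 + h/2 + 6/h)*(16 + f) = (16 + f)*(-18 + h/2 + 6/h))
K(12, 20)*165 = (-288 - 18*12 + 8*20 + 96/20 + (½)*12*20 + 6*12/20)*165 = (-288 - 216 + 160 + 96*(1/20) + 120 + 6*12*(1/20))*165 = (-288 - 216 + 160 + 24/5 + 120 + 18/5)*165 = -1078/5*165 = -35574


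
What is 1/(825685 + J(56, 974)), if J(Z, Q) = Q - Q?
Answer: 1/825685 ≈ 1.2111e-6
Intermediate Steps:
J(Z, Q) = 0
1/(825685 + J(56, 974)) = 1/(825685 + 0) = 1/825685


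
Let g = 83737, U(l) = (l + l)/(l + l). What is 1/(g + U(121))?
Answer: 1/83738 ≈ 1.1942e-5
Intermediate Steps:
U(l) = 1 (U(l) = (2*l)/((2*l)) = (2*l)*(1/(2*l)) = 1)
1/(g + U(121)) = 1/(83737 + 1) = 1/83738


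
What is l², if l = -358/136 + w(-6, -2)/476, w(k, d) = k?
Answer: 1585081/226576 ≈ 6.9958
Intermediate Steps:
l = -1259/476 (l = -358/136 - 6/476 = -358*1/136 - 6*1/476 = -179/68 - 3/238 = -1259/476 ≈ -2.6450)
l² = (-1259/476)² = 1585081/226576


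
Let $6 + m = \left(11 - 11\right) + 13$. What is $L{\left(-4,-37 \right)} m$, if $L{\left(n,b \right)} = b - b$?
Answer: $0$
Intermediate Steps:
$L{\left(n,b \right)} = 0$
$m = 7$ ($m = -6 + \left(\left(11 - 11\right) + 13\right) = -6 + \left(0 + 13\right) = -6 + 13 = 7$)
$L{\left(-4,-37 \right)} m = 0 \cdot 7 = 0$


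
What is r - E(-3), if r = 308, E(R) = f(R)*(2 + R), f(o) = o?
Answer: 305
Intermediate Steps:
E(R) = R*(2 + R)
r - E(-3) = 308 - (-3)*(2 - 3) = 308 - (-3)*(-1) = 308 - 1*3 = 308 - 3 = 305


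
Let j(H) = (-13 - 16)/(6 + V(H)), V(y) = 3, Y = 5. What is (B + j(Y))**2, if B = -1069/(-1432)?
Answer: 1018056649/166100544 ≈ 6.1292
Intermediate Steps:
j(H) = -29/9 (j(H) = (-13 - 16)/(6 + 3) = -29/9)
B = 1069/1432 (B = -1069*(-1/1432) = 1069/1432 ≈ 0.74651)
(B + j(Y))**2 = (1069/1432 - 29/9)**2 = (-31907/12888)**2 = 1018056649/166100544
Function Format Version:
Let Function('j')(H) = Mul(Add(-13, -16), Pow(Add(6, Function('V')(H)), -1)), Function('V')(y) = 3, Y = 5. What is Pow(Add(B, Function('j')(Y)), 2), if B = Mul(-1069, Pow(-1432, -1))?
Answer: Rational(1018056649, 166100544) ≈ 6.1292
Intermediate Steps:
Function('j')(H) = Rational(-29, 9) (Function('j')(H) = Mul(Add(-13, -16), Pow(Add(6, 3), -1)) = Mul(-29, Pow(9, -1)) = Mul(-29, Rational(1, 9)) = Rational(-29, 9))
B = Rational(1069, 1432) (B = Mul(-1069, Rational(-1, 1432)) = Rational(1069, 1432) ≈ 0.74651)
Pow(Add(B, Function('j')(Y)), 2) = Pow(Add(Rational(1069, 1432), Rational(-29, 9)), 2) = Pow(Rational(-31907, 12888), 2) = Rational(1018056649, 166100544)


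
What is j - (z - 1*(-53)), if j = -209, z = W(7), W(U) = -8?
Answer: -254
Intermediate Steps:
z = -8
j - (z - 1*(-53)) = -209 - (-8 - 1*(-53)) = -209 - (-8 + 53) = -209 - 1*45 = -209 - 45 = -254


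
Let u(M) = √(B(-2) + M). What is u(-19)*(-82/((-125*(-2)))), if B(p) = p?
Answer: -41*I*√21/125 ≈ -1.5031*I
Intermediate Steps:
u(M) = √(-2 + M)
u(-19)*(-82/((-125*(-2)))) = √(-2 - 19)*(-82/((-125*(-2)))) = √(-21)*(-82/250) = (I*√21)*(-82*1/250) = (I*√21)*(-41/125) = -41*I*√21/125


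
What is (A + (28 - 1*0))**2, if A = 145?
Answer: 29929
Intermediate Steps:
(A + (28 - 1*0))**2 = (145 + (28 - 1*0))**2 = (145 + (28 + 0))**2 = (145 + 28)**2 = 173**2 = 29929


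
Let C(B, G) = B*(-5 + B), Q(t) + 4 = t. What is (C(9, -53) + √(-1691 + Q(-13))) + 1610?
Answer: 1646 + 2*I*√427 ≈ 1646.0 + 41.328*I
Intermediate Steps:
Q(t) = -4 + t
(C(9, -53) + √(-1691 + Q(-13))) + 1610 = (9*(-5 + 9) + √(-1691 + (-4 - 13))) + 1610 = (9*4 + √(-1691 - 17)) + 1610 = (36 + √(-1708)) + 1610 = (36 + 2*I*√427) + 1610 = 1646 + 2*I*√427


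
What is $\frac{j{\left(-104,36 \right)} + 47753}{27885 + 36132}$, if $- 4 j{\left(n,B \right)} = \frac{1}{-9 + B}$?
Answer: $\frac{5157323}{6913836} \approx 0.74594$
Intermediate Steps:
$j{\left(n,B \right)} = - \frac{1}{4 \left(-9 + B\right)}$
$\frac{j{\left(-104,36 \right)} + 47753}{27885 + 36132} = \frac{- \frac{1}{-36 + 4 \cdot 36} + 47753}{27885 + 36132} = \frac{- \frac{1}{-36 + 144} + 47753}{64017} = \left(- \frac{1}{108} + 47753\right) \frac{1}{64017} = \frac{5157323}{108} \cdot \frac{1}{64017} = \frac{5157323}{6913836}$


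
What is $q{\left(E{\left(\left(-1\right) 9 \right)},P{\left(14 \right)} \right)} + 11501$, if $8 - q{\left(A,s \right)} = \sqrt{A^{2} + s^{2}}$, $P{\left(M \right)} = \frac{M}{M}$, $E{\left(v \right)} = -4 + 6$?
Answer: $11509 - \sqrt{5} \approx 11507.0$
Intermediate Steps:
$E{\left(v \right)} = 2$
$P{\left(M \right)} = 1$
$q{\left(A,s \right)} = 8 - \sqrt{A^{2} + s^{2}}$
$q{\left(E{\left(\left(-1\right) 9 \right)},P{\left(14 \right)} \right)} + 11501 = \left(8 - \sqrt{2^{2} + 1^{2}}\right) + 11501 = \left(8 - \sqrt{4 + 1}\right) + 11501 = \left(8 - \sqrt{5}\right) + 11501 = 11509 - \sqrt{5}$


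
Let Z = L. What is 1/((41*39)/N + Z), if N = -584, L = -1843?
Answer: -584/1077911 ≈ -0.00054179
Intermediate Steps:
Z = -1843
1/((41*39)/N + Z) = 1/((41*39)/(-584) - 1843) = 1/(1599*(-1/584) - 1843) = 1/(-1599/584 - 1843) = 1/(-1077911/584) = -584/1077911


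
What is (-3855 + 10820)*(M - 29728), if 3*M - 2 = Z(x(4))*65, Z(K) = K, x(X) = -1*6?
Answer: -623868980/3 ≈ -2.0796e+8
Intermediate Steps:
x(X) = -6
M = -388/3 (M = 2/3 + (-6*65)/3 = 2/3 + (1/3)*(-390) = 2/3 - 130 = -388/3 ≈ -129.33)
(-3855 + 10820)*(M - 29728) = (-3855 + 10820)*(-388/3 - 29728) = 6965*(-89572/3) = -623868980/3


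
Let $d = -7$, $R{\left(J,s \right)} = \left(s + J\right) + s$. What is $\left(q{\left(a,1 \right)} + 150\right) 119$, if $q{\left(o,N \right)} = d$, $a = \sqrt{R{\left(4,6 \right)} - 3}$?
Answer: $17017$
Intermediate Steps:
$R{\left(J,s \right)} = J + 2 s$ ($R{\left(J,s \right)} = \left(J + s\right) + s = J + 2 s$)
$a = \sqrt{13}$ ($a = \sqrt{\left(4 + 2 \cdot 6\right) - 3} = \sqrt{\left(4 + 12\right) - 3} = \sqrt{16 - 3} = \sqrt{13} \approx 3.6056$)
$q{\left(o,N \right)} = -7$
$\left(q{\left(a,1 \right)} + 150\right) 119 = \left(-7 + 150\right) 119 = 143 \cdot 119 = 17017$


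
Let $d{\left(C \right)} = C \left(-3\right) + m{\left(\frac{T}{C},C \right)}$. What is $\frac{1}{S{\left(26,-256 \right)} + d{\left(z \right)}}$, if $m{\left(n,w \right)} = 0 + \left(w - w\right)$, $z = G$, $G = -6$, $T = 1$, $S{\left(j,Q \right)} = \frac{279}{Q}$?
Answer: $\frac{256}{4329} \approx 0.059136$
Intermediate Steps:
$z = -6$
$m{\left(n,w \right)} = 0$ ($m{\left(n,w \right)} = 0 + 0 = 0$)
$d{\left(C \right)} = - 3 C$ ($d{\left(C \right)} = C \left(-3\right) + 0 = - 3 C + 0 = - 3 C$)
$\frac{1}{S{\left(26,-256 \right)} + d{\left(z \right)}} = \frac{1}{\frac{279}{-256} - -18} = \frac{1}{279 \left(- \frac{1}{256}\right) + 18} = \frac{1}{- \frac{279}{256} + 18} = \frac{1}{\frac{4329}{256}} = \frac{256}{4329}$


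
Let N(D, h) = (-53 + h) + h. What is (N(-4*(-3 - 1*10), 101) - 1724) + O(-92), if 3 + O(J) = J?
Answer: -1670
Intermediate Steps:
O(J) = -3 + J
N(D, h) = -53 + 2*h
(N(-4*(-3 - 1*10), 101) - 1724) + O(-92) = ((-53 + 2*101) - 1724) + (-3 - 92) = ((-53 + 202) - 1724) - 95 = (149 - 1724) - 95 = -1575 - 95 = -1670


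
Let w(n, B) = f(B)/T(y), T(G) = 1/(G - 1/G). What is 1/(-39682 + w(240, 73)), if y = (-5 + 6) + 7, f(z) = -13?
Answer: -8/318275 ≈ -2.5135e-5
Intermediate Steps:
y = 8 (y = 1 + 7 = 8)
w(n, B) = -819/8 (w(n, B) = -13/(8/(-1 + 8²)) = -13/(8/(-1 + 64)) = -13/(8/63) = -13/(8*(1/63)) = -13/8/63 = -13*63/8 = -819/8)
1/(-39682 + w(240, 73)) = 1/(-39682 - 819/8) = 1/(-318275/8) = -8/318275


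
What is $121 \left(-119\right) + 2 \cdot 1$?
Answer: $-14397$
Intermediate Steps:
$121 \left(-119\right) + 2 \cdot 1 = -14399 + 2 = -14397$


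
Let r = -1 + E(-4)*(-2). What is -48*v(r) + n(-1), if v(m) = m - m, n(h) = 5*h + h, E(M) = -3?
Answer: -6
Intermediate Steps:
r = 5 (r = -1 - 3*(-2) = -1 + 6 = 5)
n(h) = 6*h
v(m) = 0
-48*v(r) + n(-1) = -48*0 + 6*(-1) = 0 - 6 = -6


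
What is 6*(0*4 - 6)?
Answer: -36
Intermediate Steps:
6*(0*4 - 6) = 6*(0 - 6) = 6*(-6) = -36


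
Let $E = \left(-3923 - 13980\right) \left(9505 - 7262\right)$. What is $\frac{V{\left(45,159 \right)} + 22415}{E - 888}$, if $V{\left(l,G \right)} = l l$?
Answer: $- \frac{520}{854411} \approx -0.00060861$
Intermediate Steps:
$V{\left(l,G \right)} = l^{2}$
$E = -40156429$ ($E = \left(-17903\right) 2243 = -40156429$)
$\frac{V{\left(45,159 \right)} + 22415}{E - 888} = \frac{45^{2} + 22415}{-40156429 - 888} = \frac{2025 + 22415}{-40157317} = 24440 \left(- \frac{1}{40157317}\right) = - \frac{520}{854411}$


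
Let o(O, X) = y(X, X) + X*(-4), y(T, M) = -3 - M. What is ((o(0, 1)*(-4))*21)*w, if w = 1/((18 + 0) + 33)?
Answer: 224/17 ≈ 13.176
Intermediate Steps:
o(O, X) = -3 - 5*X (o(O, X) = (-3 - X) + X*(-4) = (-3 - X) - 4*X = -3 - 5*X)
w = 1/51 (w = 1/(18 + 33) = 1/51 ≈ 0.019608)
((o(0, 1)*(-4))*21)*w = (((-3 - 5*1)*(-4))*21)*(1/51) = (((-3 - 5)*(-4))*21)*(1/51) = (-8*(-4)*21)*(1/51) = (32*21)*(1/51) = 672*(1/51) = 224/17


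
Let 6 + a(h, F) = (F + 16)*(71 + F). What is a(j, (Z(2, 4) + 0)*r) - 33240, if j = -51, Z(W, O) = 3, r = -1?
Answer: -32362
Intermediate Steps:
a(h, F) = -6 + (16 + F)*(71 + F) (a(h, F) = -6 + (F + 16)*(71 + F) = -6 + (16 + F)*(71 + F))
a(j, (Z(2, 4) + 0)*r) - 33240 = (1130 + ((3 + 0)*(-1))² + 87*((3 + 0)*(-1))) - 33240 = (1130 + (3*(-1))² + 87*(3*(-1))) - 33240 = (1130 + (-3)² + 87*(-3)) - 33240 = (1130 + 9 - 261) - 33240 = 878 - 33240 = -32362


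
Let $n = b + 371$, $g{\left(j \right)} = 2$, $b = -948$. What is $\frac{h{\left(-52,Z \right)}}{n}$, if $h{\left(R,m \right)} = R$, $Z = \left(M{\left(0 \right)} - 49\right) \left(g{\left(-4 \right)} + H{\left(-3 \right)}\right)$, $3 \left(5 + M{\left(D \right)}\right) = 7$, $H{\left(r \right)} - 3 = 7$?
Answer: $\frac{52}{577} \approx 0.090121$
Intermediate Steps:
$H{\left(r \right)} = 10$ ($H{\left(r \right)} = 3 + 7 = 10$)
$M{\left(D \right)} = - \frac{8}{3}$ ($M{\left(D \right)} = -5 + \frac{1}{3} \cdot 7 = -5 + \frac{7}{3} = - \frac{8}{3}$)
$Z = -620$ ($Z = \left(- \frac{8}{3} - 49\right) \left(2 + 10\right) = \left(- \frac{155}{3}\right) 12 = -620$)
$n = -577$ ($n = -948 + 371 = -577$)
$\frac{h{\left(-52,Z \right)}}{n} = - \frac{52}{-577} = \left(-52\right) \left(- \frac{1}{577}\right) = \frac{52}{577}$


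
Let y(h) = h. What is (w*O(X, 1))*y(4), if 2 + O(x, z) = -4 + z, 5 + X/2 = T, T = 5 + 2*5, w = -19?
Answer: 380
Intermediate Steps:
T = 15 (T = 5 + 10 = 15)
X = 20 (X = -10 + 2*15 = -10 + 30 = 20)
O(x, z) = -6 + z (O(x, z) = -2 + (-4 + z) = -6 + z)
(w*O(X, 1))*y(4) = -19*(-6 + 1)*4 = -19*(-5)*4 = 95*4 = 380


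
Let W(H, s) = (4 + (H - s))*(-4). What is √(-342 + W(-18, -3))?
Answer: I*√298 ≈ 17.263*I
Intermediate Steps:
W(H, s) = -16 - 4*H + 4*s (W(H, s) = (4 + H - s)*(-4) = -16 - 4*H + 4*s)
√(-342 + W(-18, -3)) = √(-342 + (-16 - 4*(-18) + 4*(-3))) = √(-342 + (-16 + 72 - 12)) = √(-342 + 44) = √(-298) = I*√298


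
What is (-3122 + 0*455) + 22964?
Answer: 19842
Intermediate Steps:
(-3122 + 0*455) + 22964 = (-3122 + 0) + 22964 = -3122 + 22964 = 19842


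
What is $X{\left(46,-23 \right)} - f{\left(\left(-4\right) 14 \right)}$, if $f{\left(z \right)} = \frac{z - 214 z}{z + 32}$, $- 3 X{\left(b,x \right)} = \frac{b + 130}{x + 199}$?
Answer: $\frac{1490}{3} \approx 496.67$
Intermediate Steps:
$X{\left(b,x \right)} = - \frac{130 + b}{3 \left(199 + x\right)}$ ($X{\left(b,x \right)} = - \frac{\left(b + 130\right) \frac{1}{x + 199}}{3} = - \frac{\left(130 + b\right) \frac{1}{199 + x}}{3} = - \frac{\frac{1}{199 + x} \left(130 + b\right)}{3} = - \frac{130 + b}{3 \left(199 + x\right)}$)
$f{\left(z \right)} = - \frac{213 z}{32 + z}$ ($f{\left(z \right)} = \frac{\left(-213\right) z}{32 + z} = - \frac{213 z}{32 + z}$)
$X{\left(46,-23 \right)} - f{\left(\left(-4\right) 14 \right)} = \frac{-130 - 46}{3 \left(199 - 23\right)} - - \frac{213 \left(\left(-4\right) 14\right)}{32 - 56} = \frac{-130 - 46}{3 \cdot 176} - \left(-213\right) \left(-56\right) \frac{1}{32 - 56} = \frac{1}{3} \cdot \frac{1}{176} \left(-176\right) - \left(-213\right) \left(-56\right) \frac{1}{-24} = - \frac{1}{3} - \left(-213\right) \left(-56\right) \left(- \frac{1}{24}\right) = - \frac{1}{3} - -497 = - \frac{1}{3} + 497 = \frac{1490}{3}$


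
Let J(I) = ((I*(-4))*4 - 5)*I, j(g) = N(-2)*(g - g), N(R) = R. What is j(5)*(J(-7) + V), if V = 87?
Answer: 0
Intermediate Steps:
j(g) = 0 (j(g) = -2*(g - g) = -2*0 = 0)
J(I) = I*(-5 - 16*I) (J(I) = (-4*I*4 - 5)*I = (-16*I - 5)*I = (-5 - 16*I)*I = I*(-5 - 16*I))
j(5)*(J(-7) + V) = 0*(-1*(-7)*(5 + 16*(-7)) + 87) = 0*(-1*(-7)*(5 - 112) + 87) = 0*(-1*(-7)*(-107) + 87) = 0*(-749 + 87) = 0*(-662) = 0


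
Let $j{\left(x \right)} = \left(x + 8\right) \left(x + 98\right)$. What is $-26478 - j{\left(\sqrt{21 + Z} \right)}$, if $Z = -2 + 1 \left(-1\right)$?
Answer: $-27280 - 318 \sqrt{2} \approx -27730.0$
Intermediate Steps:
$Z = -3$ ($Z = -2 - 1 = -3$)
$j{\left(x \right)} = \left(8 + x\right) \left(98 + x\right)$
$-26478 - j{\left(\sqrt{21 + Z} \right)} = -26478 - \left(784 + \left(\sqrt{21 - 3}\right)^{2} + 106 \sqrt{21 - 3}\right) = -26478 - \left(784 + \left(\sqrt{18}\right)^{2} + 106 \sqrt{18}\right) = -26478 - \left(784 + \left(3 \sqrt{2}\right)^{2} + 106 \cdot 3 \sqrt{2}\right) = -26478 - \left(784 + 18 + 318 \sqrt{2}\right) = -26478 - \left(802 + 318 \sqrt{2}\right) = -27280 - 318 \sqrt{2}$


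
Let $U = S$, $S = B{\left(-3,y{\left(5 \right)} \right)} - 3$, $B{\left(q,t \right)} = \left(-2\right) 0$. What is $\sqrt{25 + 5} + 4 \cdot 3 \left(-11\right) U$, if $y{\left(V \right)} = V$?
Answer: $396 + \sqrt{30} \approx 401.48$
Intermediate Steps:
$B{\left(q,t \right)} = 0$
$S = -3$ ($S = 0 - 3 = -3$)
$U = -3$
$\sqrt{25 + 5} + 4 \cdot 3 \left(-11\right) U = \sqrt{25 + 5} + 4 \cdot 3 \left(-11\right) \left(-3\right) = \sqrt{30} + 12 \left(-11\right) \left(-3\right) = \sqrt{30} - -396 = \sqrt{30} + 396 = 396 + \sqrt{30}$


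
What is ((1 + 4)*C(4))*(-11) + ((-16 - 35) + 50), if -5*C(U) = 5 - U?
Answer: 10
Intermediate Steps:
C(U) = -1 + U/5 (C(U) = -(5 - U)/5 = -1 + U/5)
((1 + 4)*C(4))*(-11) + ((-16 - 35) + 50) = ((1 + 4)*(-1 + (⅕)*4))*(-11) + ((-16 - 35) + 50) = (5*(-1 + ⅘))*(-11) + (-51 + 50) = (5*(-⅕))*(-11) - 1 = -1*(-11) - 1 = 11 - 1 = 10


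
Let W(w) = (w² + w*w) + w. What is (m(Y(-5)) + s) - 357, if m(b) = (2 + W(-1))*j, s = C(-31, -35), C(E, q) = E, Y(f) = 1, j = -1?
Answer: -391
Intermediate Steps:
W(w) = w + 2*w² (W(w) = (w² + w²) + w = 2*w² + w = w + 2*w²)
s = -31
m(b) = -3 (m(b) = (2 - (1 + 2*(-1)))*(-1) = (2 - (1 - 2))*(-1) = (2 - 1*(-1))*(-1) = (2 + 1)*(-1) = 3*(-1) = -3)
(m(Y(-5)) + s) - 357 = (-3 - 31) - 357 = -34 - 357 = -391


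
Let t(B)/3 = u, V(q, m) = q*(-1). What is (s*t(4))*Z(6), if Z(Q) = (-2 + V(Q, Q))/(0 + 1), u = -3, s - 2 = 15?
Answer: 1224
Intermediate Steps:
s = 17 (s = 2 + 15 = 17)
V(q, m) = -q
t(B) = -9 (t(B) = 3*(-3) = -9)
Z(Q) = -2 - Q (Z(Q) = (-2 - Q)/(0 + 1) = (-2 - Q)/1 = (-2 - Q)*1 = -2 - Q)
(s*t(4))*Z(6) = (17*(-9))*(-2 - 1*6) = -153*(-2 - 6) = -153*(-8) = 1224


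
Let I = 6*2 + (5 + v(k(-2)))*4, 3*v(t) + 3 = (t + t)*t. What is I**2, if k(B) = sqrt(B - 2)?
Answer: 2704/9 ≈ 300.44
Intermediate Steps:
k(B) = sqrt(-2 + B)
v(t) = -1 + 2*t**2/3 (v(t) = -1 + ((t + t)*t)/3 = -1 + ((2*t)*t)/3 = -1 + (2*t**2)/3 = -1 + 2*t**2/3)
I = 52/3 (I = 6*2 + (5 + (-1 + 2*(sqrt(-2 - 2))**2/3))*4 = 12 + (5 + (-1 + 2*(sqrt(-4))**2/3))*4 = 12 + (5 + (-1 + 2*(2*I)**2/3))*4 = 12 + (5 + (-1 + (2/3)*(-4)))*4 = 12 + (5 + (-1 - 8/3))*4 = 12 + (5 - 11/3)*4 = 12 + (4/3)*4 = 12 + 16/3 = 52/3 ≈ 17.333)
I**2 = (52/3)**2 = 2704/9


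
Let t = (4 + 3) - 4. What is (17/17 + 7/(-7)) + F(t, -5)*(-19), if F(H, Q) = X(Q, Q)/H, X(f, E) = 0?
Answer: 0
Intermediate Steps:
t = 3 (t = 7 - 4 = 3)
F(H, Q) = 0 (F(H, Q) = 0/H = 0)
(17/17 + 7/(-7)) + F(t, -5)*(-19) = (17/17 + 7/(-7)) + 0*(-19) = (17*(1/17) + 7*(-⅐)) + 0 = (1 - 1) + 0 = 0 + 0 = 0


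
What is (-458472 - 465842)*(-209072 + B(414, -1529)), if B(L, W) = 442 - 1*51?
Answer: 192886769834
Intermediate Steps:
B(L, W) = 391 (B(L, W) = 442 - 51 = 391)
(-458472 - 465842)*(-209072 + B(414, -1529)) = (-458472 - 465842)*(-209072 + 391) = -924314*(-208681) = 192886769834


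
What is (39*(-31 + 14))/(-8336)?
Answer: 663/8336 ≈ 0.079535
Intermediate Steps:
(39*(-31 + 14))/(-8336) = (39*(-17))*(-1/8336) = -663*(-1/8336) = 663/8336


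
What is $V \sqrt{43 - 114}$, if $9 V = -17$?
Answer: $- \frac{17 i \sqrt{71}}{9} \approx - 15.916 i$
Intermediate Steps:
$V = - \frac{17}{9}$ ($V = \frac{1}{9} \left(-17\right) = - \frac{17}{9} \approx -1.8889$)
$V \sqrt{43 - 114} = - \frac{17 \sqrt{43 - 114}}{9} = - \frac{17 \sqrt{-71}}{9} = - \frac{17 i \sqrt{71}}{9}$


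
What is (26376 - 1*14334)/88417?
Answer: 12042/88417 ≈ 0.13620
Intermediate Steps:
(26376 - 1*14334)/88417 = (26376 - 14334)*(1/88417) = 12042*(1/88417) = 12042/88417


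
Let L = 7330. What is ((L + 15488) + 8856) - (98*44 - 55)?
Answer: 27417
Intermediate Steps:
((L + 15488) + 8856) - (98*44 - 55) = ((7330 + 15488) + 8856) - (98*44 - 55) = (22818 + 8856) - (4312 - 55) = 31674 - 1*4257 = 31674 - 4257 = 27417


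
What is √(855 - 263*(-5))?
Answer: √2170 ≈ 46.583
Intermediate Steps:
√(855 - 263*(-5)) = √(855 + 1315) = √2170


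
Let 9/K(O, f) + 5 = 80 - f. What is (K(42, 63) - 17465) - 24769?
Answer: -168933/4 ≈ -42233.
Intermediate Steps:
K(O, f) = 9/(75 - f) (K(O, f) = 9/(-5 + (80 - f)) = 9/(75 - f))
(K(42, 63) - 17465) - 24769 = (-9/(-75 + 63) - 17465) - 24769 = (-9/(-12) - 17465) - 24769 = (-9*(-1/12) - 17465) - 24769 = (¾ - 17465) - 24769 = -69857/4 - 24769 = -168933/4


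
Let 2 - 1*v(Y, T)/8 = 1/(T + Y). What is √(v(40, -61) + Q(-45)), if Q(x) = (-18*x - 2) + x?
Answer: √343707/21 ≈ 27.917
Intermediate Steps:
Q(x) = -2 - 17*x (Q(x) = (-2 - 18*x) + x = -2 - 17*x)
v(Y, T) = 16 - 8/(T + Y)
√(v(40, -61) + Q(-45)) = √(8*(-1 + 2*(-61) + 2*40)/(-61 + 40) + (-2 - 17*(-45))) = √(8*(-1 - 122 + 80)/(-21) + (-2 + 765)) = √(8*(-1/21)*(-43) + 763) = √(344/21 + 763) = √(16367/21) = √343707/21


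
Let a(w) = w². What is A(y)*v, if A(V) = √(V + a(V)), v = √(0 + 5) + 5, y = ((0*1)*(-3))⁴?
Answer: 0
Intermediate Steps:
y = 0 (y = (0*(-3))⁴ = 0⁴ = 0)
v = 5 + √5 (v = √5 + 5 = 5 + √5 ≈ 7.2361)
A(V) = √(V + V²)
A(y)*v = √(0*(1 + 0))*(5 + √5) = √(0*1)*(5 + √5) = √0*(5 + √5) = 0*(5 + √5) = 0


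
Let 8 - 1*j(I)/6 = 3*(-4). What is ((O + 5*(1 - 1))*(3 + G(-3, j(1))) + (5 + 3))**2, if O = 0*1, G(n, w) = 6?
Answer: 64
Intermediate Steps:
j(I) = 120 (j(I) = 48 - 18*(-4) = 48 - 6*(-12) = 48 + 72 = 120)
O = 0
((O + 5*(1 - 1))*(3 + G(-3, j(1))) + (5 + 3))**2 = ((0 + 5*(1 - 1))*(3 + 6) + (5 + 3))**2 = ((0 + 5*0)*9 + 8)**2 = ((0 + 0)*9 + 8)**2 = (0*9 + 8)**2 = (0 + 8)**2 = 8**2 = 64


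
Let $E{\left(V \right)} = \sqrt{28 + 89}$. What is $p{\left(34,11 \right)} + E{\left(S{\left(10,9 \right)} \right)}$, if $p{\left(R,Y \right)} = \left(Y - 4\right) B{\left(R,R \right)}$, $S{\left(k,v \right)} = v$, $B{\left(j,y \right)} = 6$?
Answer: $42 + 3 \sqrt{13} \approx 52.817$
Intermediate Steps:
$p{\left(R,Y \right)} = -24 + 6 Y$ ($p{\left(R,Y \right)} = \left(Y - 4\right) 6 = \left(-4 + Y\right) 6 = -24 + 6 Y$)
$E{\left(V \right)} = 3 \sqrt{13}$ ($E{\left(V \right)} = \sqrt{117} = 3 \sqrt{13}$)
$p{\left(34,11 \right)} + E{\left(S{\left(10,9 \right)} \right)} = \left(-24 + 6 \cdot 11\right) + 3 \sqrt{13} = \left(-24 + 66\right) + 3 \sqrt{13} = 42 + 3 \sqrt{13}$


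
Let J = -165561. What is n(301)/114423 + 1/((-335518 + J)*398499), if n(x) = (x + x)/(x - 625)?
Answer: -465918931343/28692743259615174 ≈ -1.6238e-5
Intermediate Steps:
n(x) = 2*x/(-625 + x) (n(x) = (2*x)/(-625 + x) = 2*x/(-625 + x))
n(301)/114423 + 1/((-335518 + J)*398499) = (2*301/(-625 + 301))/114423 + 1/(-335518 - 165561*398499) = (2*301/(-324))*(1/114423) + (1/398499)/(-501079) = (2*301*(-1/324))*(1/114423) - 1/501079*1/398499 = -301/162*1/114423 - 1/199679480421 = -7/431082 - 1/199679480421 = -465918931343/28692743259615174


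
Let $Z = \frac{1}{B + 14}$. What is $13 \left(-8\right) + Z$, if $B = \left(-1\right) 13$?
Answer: $-103$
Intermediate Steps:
$B = -13$
$Z = 1$ ($Z = \frac{1}{-13 + 14} = 1^{-1} = 1$)
$13 \left(-8\right) + Z = 13 \left(-8\right) + 1 = -104 + 1 = -103$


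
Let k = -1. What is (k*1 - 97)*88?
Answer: -8624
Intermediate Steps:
(k*1 - 97)*88 = (-1*1 - 97)*88 = (-1 - 97)*88 = -98*88 = -8624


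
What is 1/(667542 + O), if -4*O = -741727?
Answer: 4/3411895 ≈ 1.1724e-6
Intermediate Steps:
O = 741727/4 (O = -¼*(-741727) = 741727/4 ≈ 1.8543e+5)
1/(667542 + O) = 1/(667542 + 741727/4) = 1/(3411895/4) = 4/3411895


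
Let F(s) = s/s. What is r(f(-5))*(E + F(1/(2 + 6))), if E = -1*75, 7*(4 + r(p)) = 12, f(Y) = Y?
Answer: 1184/7 ≈ 169.14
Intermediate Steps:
r(p) = -16/7 (r(p) = -4 + (⅐)*12 = -4 + 12/7 = -16/7)
E = -75
F(s) = 1
r(f(-5))*(E + F(1/(2 + 6))) = -16*(-75 + 1)/7 = -16/7*(-74) = 1184/7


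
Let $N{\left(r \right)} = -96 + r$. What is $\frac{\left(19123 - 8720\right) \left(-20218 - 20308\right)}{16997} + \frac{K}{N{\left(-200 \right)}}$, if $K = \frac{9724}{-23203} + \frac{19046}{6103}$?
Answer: $- \frac{384161543599879789}{15487940223148} \approx -24804.0$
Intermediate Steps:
$K = \frac{382578766}{141607909}$ ($K = 9724 \left(- \frac{1}{23203}\right) + 19046 \cdot \frac{1}{6103} = - \frac{9724}{23203} + \frac{19046}{6103} = \frac{382578766}{141607909} \approx 2.7017$)
$\frac{\left(19123 - 8720\right) \left(-20218 - 20308\right)}{16997} + \frac{K}{N{\left(-200 \right)}} = \frac{\left(19123 - 8720\right) \left(-20218 - 20308\right)}{16997} + \frac{382578766}{141607909 \left(-96 - 200\right)} = 10403 \left(-40526\right) \frac{1}{16997} + \frac{382578766}{141607909 \left(-296\right)} = \left(-421591978\right) \frac{1}{16997} + \frac{382578766}{141607909} \left(- \frac{1}{296}\right) = - \frac{18330086}{739} - \frac{191289383}{20957970532} = - \frac{384161543599879789}{15487940223148}$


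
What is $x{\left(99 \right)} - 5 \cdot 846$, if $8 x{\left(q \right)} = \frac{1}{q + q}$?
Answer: $- \frac{6700319}{1584} \approx -4230.0$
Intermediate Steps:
$x{\left(q \right)} = \frac{1}{16 q}$ ($x{\left(q \right)} = \frac{1}{8 \left(q + q\right)} = \frac{1}{8 \cdot 2 q} = \frac{\frac{1}{2} \frac{1}{q}}{8} = \frac{1}{16 q}$)
$x{\left(99 \right)} - 5 \cdot 846 = \frac{1}{16 \cdot 99} - 5 \cdot 846 = \frac{1}{16} \cdot \frac{1}{99} - 4230 = \frac{1}{1584} - 4230 = - \frac{6700319}{1584}$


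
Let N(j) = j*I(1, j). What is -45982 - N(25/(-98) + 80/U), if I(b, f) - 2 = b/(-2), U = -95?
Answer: -171230839/3724 ≈ -45980.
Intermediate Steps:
I(b, f) = 2 - b/2 (I(b, f) = 2 + b/(-2) = 2 + b*(-½) = 2 - b/2)
N(j) = 3*j/2 (N(j) = j*(2 - ½*1) = j*(2 - ½) = j*(3/2) = 3*j/2)
-45982 - N(25/(-98) + 80/U) = -45982 - 3*(25/(-98) + 80/(-95))/2 = -45982 - 3*(25*(-1/98) + 80*(-1/95))/2 = -45982 - 3*(-25/98 - 16/19)/2 = -45982 - 3*(-2043)/(2*1862) = -45982 - 1*(-6129/3724) = -45982 + 6129/3724 = -171230839/3724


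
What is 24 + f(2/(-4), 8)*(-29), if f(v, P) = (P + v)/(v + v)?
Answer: 483/2 ≈ 241.50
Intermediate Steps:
f(v, P) = (P + v)/(2*v) (f(v, P) = (P + v)/((2*v)) = (P + v)*(1/(2*v)) = (P + v)/(2*v))
24 + f(2/(-4), 8)*(-29) = 24 + ((8 + 2/(-4))/(2*((2/(-4)))))*(-29) = 24 + ((8 + 2*(-¼))/(2*((2*(-¼)))))*(-29) = 24 + ((8 - ½)/(2*(-½)))*(-29) = 24 + ((½)*(-2)*(15/2))*(-29) = 24 - 15/2*(-29) = 24 + 435/2 = 483/2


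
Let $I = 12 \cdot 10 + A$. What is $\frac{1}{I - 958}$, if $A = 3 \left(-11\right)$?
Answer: $- \frac{1}{871} \approx -0.0011481$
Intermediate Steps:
$A = -33$
$I = 87$ ($I = 12 \cdot 10 - 33 = 120 - 33 = 87$)
$\frac{1}{I - 958} = \frac{1}{87 - 958} = \frac{1}{-871} = - \frac{1}{871}$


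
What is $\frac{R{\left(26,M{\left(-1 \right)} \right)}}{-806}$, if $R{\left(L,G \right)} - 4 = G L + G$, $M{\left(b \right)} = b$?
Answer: $\frac{23}{806} \approx 0.028536$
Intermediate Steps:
$R{\left(L,G \right)} = 4 + G + G L$ ($R{\left(L,G \right)} = 4 + \left(G L + G\right) = 4 + \left(G + G L\right) = 4 + G + G L$)
$\frac{R{\left(26,M{\left(-1 \right)} \right)}}{-806} = \frac{4 - 1 - 26}{-806} = \left(4 - 1 - 26\right) \left(- \frac{1}{806}\right) = \left(-23\right) \left(- \frac{1}{806}\right) = \frac{23}{806}$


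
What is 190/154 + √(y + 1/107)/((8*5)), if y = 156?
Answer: 95/77 + √1786151/4280 ≈ 1.5460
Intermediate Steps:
190/154 + √(y + 1/107)/((8*5)) = 190/154 + √(156 + 1/107)/((8*5)) = 190*(1/154) + √(156 + 1/107)/40 = 95/77 + √(16693/107)*(1/40) = 95/77 + (√1786151/107)*(1/40) = 95/77 + √1786151/4280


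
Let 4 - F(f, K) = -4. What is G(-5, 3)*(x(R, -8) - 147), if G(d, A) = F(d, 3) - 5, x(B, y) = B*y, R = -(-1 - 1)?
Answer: -489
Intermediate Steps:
F(f, K) = 8 (F(f, K) = 4 - 1*(-4) = 4 + 4 = 8)
R = 2 (R = -1*(-2) = 2)
G(d, A) = 3 (G(d, A) = 8 - 5 = 3)
G(-5, 3)*(x(R, -8) - 147) = 3*(2*(-8) - 147) = 3*(-16 - 147) = 3*(-163) = -489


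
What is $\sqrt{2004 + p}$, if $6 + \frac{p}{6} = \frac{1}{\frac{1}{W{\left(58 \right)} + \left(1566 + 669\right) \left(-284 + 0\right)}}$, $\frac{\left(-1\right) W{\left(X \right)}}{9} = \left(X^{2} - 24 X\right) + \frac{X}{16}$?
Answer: $\frac{i \sqrt{15652623}}{2} \approx 1978.2 i$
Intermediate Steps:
$W{\left(X \right)} = - 9 X^{2} + \frac{3447 X}{16}$ ($W{\left(X \right)} = - 9 \left(\left(X^{2} - 24 X\right) + \frac{X}{16}\right) = - 9 \left(X^{2} - \frac{383 X}{16}\right) = - 9 X^{2} + \frac{3447 X}{16}$)
$p = - \frac{15660639}{4}$ ($p = -36 + \frac{6}{\frac{1}{\frac{9}{16} \cdot 58 \left(383 - 928\right) + \left(1566 + 669\right) \left(-284 + 0\right)}} = -36 + \frac{6}{\frac{1}{\frac{9}{16} \cdot 58 \left(383 - 928\right) + 2235 \left(-284\right)}} = -36 + \frac{6}{\frac{1}{\frac{9}{16} \cdot 58 \left(-545\right) - 634740}} = -36 + \frac{6}{\frac{1}{- \frac{142245}{8} - 634740}} = -36 + \frac{6}{\frac{1}{- \frac{5220165}{8}}} = -36 + \frac{6}{- \frac{8}{5220165}} = -36 + 6 \left(- \frac{5220165}{8}\right) = -36 - \frac{15660495}{4} = - \frac{15660639}{4} \approx -3.9152 \cdot 10^{6}$)
$\sqrt{2004 + p} = \sqrt{2004 - \frac{15660639}{4}} = \sqrt{- \frac{15652623}{4}} = \frac{i \sqrt{15652623}}{2}$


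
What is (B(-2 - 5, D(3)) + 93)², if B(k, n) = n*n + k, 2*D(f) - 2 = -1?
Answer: 119025/16 ≈ 7439.1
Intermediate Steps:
D(f) = ½ (D(f) = 1 + (½)*(-1) = 1 - ½ = ½)
B(k, n) = k + n² (B(k, n) = n² + k = k + n²)
(B(-2 - 5, D(3)) + 93)² = (((-2 - 5) + (½)²) + 93)² = ((-7 + ¼) + 93)² = (-27/4 + 93)² = (345/4)² = 119025/16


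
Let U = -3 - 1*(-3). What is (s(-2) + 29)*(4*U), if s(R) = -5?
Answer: 0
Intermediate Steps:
U = 0 (U = -3 + 3 = 0)
(s(-2) + 29)*(4*U) = (-5 + 29)*(4*0) = 24*0 = 0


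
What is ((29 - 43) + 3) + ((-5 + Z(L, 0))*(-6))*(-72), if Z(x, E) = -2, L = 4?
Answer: -3035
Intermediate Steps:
((29 - 43) + 3) + ((-5 + Z(L, 0))*(-6))*(-72) = ((29 - 43) + 3) + ((-5 - 2)*(-6))*(-72) = (-14 + 3) - 7*(-6)*(-72) = -11 + 42*(-72) = -11 - 3024 = -3035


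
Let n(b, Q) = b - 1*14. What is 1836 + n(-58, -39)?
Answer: 1764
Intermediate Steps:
n(b, Q) = -14 + b (n(b, Q) = b - 14 = -14 + b)
1836 + n(-58, -39) = 1836 + (-14 - 58) = 1836 - 72 = 1764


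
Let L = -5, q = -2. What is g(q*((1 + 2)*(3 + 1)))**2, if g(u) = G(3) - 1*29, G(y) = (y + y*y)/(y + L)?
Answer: 1225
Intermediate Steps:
G(y) = (y + y**2)/(-5 + y) (G(y) = (y + y*y)/(y - 5) = (y + y**2)/(-5 + y))
g(u) = -35 (g(u) = 3*(1 + 3)/(-5 + 3) - 1*29 = 3*4/(-2) - 29 = 3*(-1/2)*4 - 29 = -6 - 29 = -35)
g(q*((1 + 2)*(3 + 1)))**2 = (-35)**2 = 1225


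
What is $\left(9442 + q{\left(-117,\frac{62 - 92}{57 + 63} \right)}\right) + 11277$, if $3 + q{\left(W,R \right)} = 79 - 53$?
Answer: $20742$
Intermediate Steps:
$q{\left(W,R \right)} = 23$ ($q{\left(W,R \right)} = -3 + \left(79 - 53\right) = -3 + 26 = 23$)
$\left(9442 + q{\left(-117,\frac{62 - 92}{57 + 63} \right)}\right) + 11277 = \left(9442 + 23\right) + 11277 = 9465 + 11277 = 20742$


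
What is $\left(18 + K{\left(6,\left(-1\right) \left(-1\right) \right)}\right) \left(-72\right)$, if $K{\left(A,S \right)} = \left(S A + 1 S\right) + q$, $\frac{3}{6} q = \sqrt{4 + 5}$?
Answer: $-2232$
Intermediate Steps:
$q = 6$ ($q = 2 \sqrt{4 + 5} = 2 \sqrt{9} = 2 \cdot 3 = 6$)
$K{\left(A,S \right)} = 6 + S + A S$ ($K{\left(A,S \right)} = \left(S A + 1 S\right) + 6 = \left(A S + S\right) + 6 = \left(S + A S\right) + 6 = 6 + S + A S$)
$\left(18 + K{\left(6,\left(-1\right) \left(-1\right) \right)}\right) \left(-72\right) = \left(18 + \left(6 - -1 + 6 \left(\left(-1\right) \left(-1\right)\right)\right)\right) \left(-72\right) = \left(18 + \left(6 + 1 + 6 \cdot 1\right)\right) \left(-72\right) = \left(18 + \left(6 + 1 + 6\right)\right) \left(-72\right) = \left(18 + 13\right) \left(-72\right) = 31 \left(-72\right) = -2232$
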